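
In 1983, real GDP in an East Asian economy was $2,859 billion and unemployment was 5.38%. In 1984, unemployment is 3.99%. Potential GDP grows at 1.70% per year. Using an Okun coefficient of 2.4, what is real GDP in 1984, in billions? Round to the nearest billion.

Δu = 3.99 - 5.38 = -1.39 points.
Okun's law (growth form): g_Y = g_Y* - β × Δu = 1.70 - 2.4 × (-1.39) = 1.7 + 3.336 = 5.036%.
Real GDP in the next year = 2859 × (1 + 5.036/100) = 2859 × 1.05036 ≈ 3003 billion.

$3,003 billion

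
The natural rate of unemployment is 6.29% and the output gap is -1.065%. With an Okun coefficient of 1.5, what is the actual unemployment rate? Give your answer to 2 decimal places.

7.00%

From Okun's law, u - u* = -(output gap)/β = -(-1.065)/1.5 = 0.71 points.
So u = 6.29 + 0.71 = 7.00%.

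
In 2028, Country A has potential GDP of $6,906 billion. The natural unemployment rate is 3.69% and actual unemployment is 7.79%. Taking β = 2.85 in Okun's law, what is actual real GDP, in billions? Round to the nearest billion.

Unemployment gap = 7.79 - 3.69 = 4.1 points, so the output gap is -2.85 × 4.1 = -11.685%.
Actual GDP = 6906 × (1 - 11.685/100) = 6906 × 0.88315 ≈ 6099 billion.

$6,099 billion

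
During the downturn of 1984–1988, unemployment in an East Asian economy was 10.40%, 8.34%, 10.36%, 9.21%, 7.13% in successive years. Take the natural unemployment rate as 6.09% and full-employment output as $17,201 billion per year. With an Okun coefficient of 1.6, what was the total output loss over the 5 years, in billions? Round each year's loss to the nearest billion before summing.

Year 1984: gap = -1.6 × (10.4 - 6.09) = -6.896%, loss ≈ 17201 × 6.896/100 ≈ 1186.
Year 1985: gap = -1.6 × (8.34 - 6.09) = -3.6%, loss ≈ 17201 × 3.6/100 ≈ 619.
Year 1986: gap = -1.6 × (10.36 - 6.09) = -6.832%, loss ≈ 17201 × 6.832/100 ≈ 1175.
Year 1987: gap = -1.6 × (9.21 - 6.09) = -4.992%, loss ≈ 17201 × 4.992/100 ≈ 859.
Year 1988: gap = -1.6 × (7.13 - 6.09) = -1.664%, loss ≈ 17201 × 1.664/100 ≈ 286.
Total lost output = 1186 + 619 + 1175 + 859 + 286 = 4125 billion.

$4,125 billion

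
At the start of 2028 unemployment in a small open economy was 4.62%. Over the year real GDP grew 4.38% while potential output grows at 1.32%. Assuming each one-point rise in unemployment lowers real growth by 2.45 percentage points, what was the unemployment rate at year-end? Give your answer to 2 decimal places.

Growth-rate Okun's law: g_Y = g_Y* - β × Δu, so Δu = (g_Y* - g_Y)/β.
Δu = (1.32 - 4.38)/2.45 = -3.06/2.45 = -1.25 percentage points.
Year-end unemployment = 4.62 - 1.25 = 3.37%.

3.37%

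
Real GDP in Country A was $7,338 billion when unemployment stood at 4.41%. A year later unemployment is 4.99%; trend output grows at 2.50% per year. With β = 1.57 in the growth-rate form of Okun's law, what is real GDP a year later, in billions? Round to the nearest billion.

Δu = 4.99 - 4.41 = 0.58 points.
Okun's law (growth form): g_Y = g_Y* - β × Δu = 2.50 - 1.57 × (0.58) = 2.5 - 0.9106 = 1.5894%.
Real GDP in the next year = 7338 × (1 + 1.5894/100) = 7338 × 1.015894 ≈ 7455 billion.

$7,455 billion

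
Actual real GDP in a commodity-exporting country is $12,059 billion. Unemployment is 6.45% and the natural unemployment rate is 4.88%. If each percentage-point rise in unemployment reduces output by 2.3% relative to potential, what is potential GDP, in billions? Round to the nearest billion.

$12,511 billion

Unemployment gap = 6.45 - 4.88 = 1.57 points, so output gap = -2.3 × 1.57 = -3.611%.
Since Y = Y* × (1 + gap/100), Y* = 12059/0.96389 ≈ 12511 billion.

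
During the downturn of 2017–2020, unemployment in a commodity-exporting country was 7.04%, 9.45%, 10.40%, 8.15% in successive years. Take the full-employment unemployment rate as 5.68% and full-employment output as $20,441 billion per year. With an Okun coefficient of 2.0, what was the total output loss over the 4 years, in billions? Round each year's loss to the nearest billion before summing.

$5,037 billion

Year 2017: gap = -2.0 × (7.04 - 5.68) = -2.72%, loss ≈ 20441 × 2.72/100 ≈ 556.
Year 2018: gap = -2.0 × (9.45 - 5.68) = -7.54%, loss ≈ 20441 × 7.54/100 ≈ 1541.
Year 2019: gap = -2.0 × (10.4 - 5.68) = -9.44%, loss ≈ 20441 × 9.44/100 ≈ 1930.
Year 2020: gap = -2.0 × (8.15 - 5.68) = -4.94%, loss ≈ 20441 × 4.94/100 ≈ 1010.
Total lost output = 556 + 1541 + 1930 + 1010 = 5037 billion.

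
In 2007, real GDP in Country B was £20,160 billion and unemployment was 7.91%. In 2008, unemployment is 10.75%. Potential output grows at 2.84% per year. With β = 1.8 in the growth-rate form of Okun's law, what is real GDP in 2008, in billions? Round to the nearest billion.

£19,702 billion

Δu = 10.75 - 7.91 = 2.84 points.
Okun's law (growth form): g_Y = g_Y* - β × Δu = 2.84 - 1.8 × (2.84) = 2.84 - 5.112 = -2.272%.
Real GDP in the next year = 20160 × (1 - 2.272/100) = 20160 × 0.97728 ≈ 19702 billion.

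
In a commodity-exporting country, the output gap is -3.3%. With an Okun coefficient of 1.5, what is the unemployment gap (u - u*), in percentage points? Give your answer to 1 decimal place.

2.2 percentage points

Okun's law: output gap = -β × (u - u*), so u - u* = -(output gap)/β.
u - u* = -(-3.3)/1.5 = 2.2 percentage points.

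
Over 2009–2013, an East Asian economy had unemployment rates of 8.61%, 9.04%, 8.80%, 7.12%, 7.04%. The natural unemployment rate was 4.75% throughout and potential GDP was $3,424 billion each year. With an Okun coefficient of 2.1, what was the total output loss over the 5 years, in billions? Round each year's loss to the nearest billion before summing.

Year 2009: gap = -2.1 × (8.61 - 4.75) = -8.106%, loss ≈ 3424 × 8.106/100 ≈ 278.
Year 2010: gap = -2.1 × (9.04 - 4.75) = -9.009%, loss ≈ 3424 × 9.009/100 ≈ 308.
Year 2011: gap = -2.1 × (8.8 - 4.75) = -8.505%, loss ≈ 3424 × 8.505/100 ≈ 291.
Year 2012: gap = -2.1 × (7.12 - 4.75) = -4.977%, loss ≈ 3424 × 4.977/100 ≈ 170.
Year 2013: gap = -2.1 × (7.04 - 4.75) = -4.809%, loss ≈ 3424 × 4.809/100 ≈ 165.
Total lost output = 278 + 308 + 291 + 170 + 165 = 1212 billion.

$1,212 billion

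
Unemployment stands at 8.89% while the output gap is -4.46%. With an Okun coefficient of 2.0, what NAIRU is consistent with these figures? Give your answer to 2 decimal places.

6.66%

From Okun's law, u - u* = -(output gap)/β = -(-4.46)/2.0 = 2.23 points.
So u* = 8.89 - 2.23 = 6.66%.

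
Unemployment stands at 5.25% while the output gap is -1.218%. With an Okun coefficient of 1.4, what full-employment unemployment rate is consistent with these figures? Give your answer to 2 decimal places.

From Okun's law, u - u* = -(output gap)/β = -(-1.218)/1.4 = 0.87 points.
So u* = 5.25 - 0.87 = 4.38%.

4.38%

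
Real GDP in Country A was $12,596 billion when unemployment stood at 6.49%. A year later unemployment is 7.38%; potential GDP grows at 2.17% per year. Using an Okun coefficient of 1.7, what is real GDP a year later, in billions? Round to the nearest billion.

$12,679 billion

Δu = 7.38 - 6.49 = 0.89 points.
Okun's law (growth form): g_Y = g_Y* - β × Δu = 2.17 - 1.7 × (0.89) = 2.17 - 1.513 = 0.657%.
Real GDP in the next year = 12596 × (1 + 0.657/100) = 12596 × 1.00657 ≈ 12679 billion.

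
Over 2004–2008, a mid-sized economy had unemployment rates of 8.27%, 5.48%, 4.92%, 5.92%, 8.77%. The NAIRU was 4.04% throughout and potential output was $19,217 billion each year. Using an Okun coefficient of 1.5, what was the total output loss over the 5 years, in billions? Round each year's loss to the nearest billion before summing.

Year 2004: gap = -1.5 × (8.27 - 4.04) = -6.345%, loss ≈ 19217 × 6.345/100 ≈ 1219.
Year 2005: gap = -1.5 × (5.48 - 4.04) = -2.16%, loss ≈ 19217 × 2.16/100 ≈ 415.
Year 2006: gap = -1.5 × (4.92 - 4.04) = -1.32%, loss ≈ 19217 × 1.32/100 ≈ 254.
Year 2007: gap = -1.5 × (5.92 - 4.04) = -2.82%, loss ≈ 19217 × 2.82/100 ≈ 542.
Year 2008: gap = -1.5 × (8.77 - 4.04) = -7.095%, loss ≈ 19217 × 7.095/100 ≈ 1363.
Total lost output = 1219 + 415 + 254 + 542 + 1363 = 3793 billion.

$3,793 billion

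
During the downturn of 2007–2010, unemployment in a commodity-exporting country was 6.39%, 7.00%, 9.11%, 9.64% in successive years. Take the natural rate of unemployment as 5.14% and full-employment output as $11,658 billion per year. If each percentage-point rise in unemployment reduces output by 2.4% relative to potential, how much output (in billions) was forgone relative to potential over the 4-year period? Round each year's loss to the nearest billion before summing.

$3,240 billion

Year 2007: gap = -2.4 × (6.39 - 5.14) = -3%, loss ≈ 11658 × 3/100 ≈ 350.
Year 2008: gap = -2.4 × (7 - 5.14) = -4.464%, loss ≈ 11658 × 4.464/100 ≈ 520.
Year 2009: gap = -2.4 × (9.11 - 5.14) = -9.528%, loss ≈ 11658 × 9.528/100 ≈ 1111.
Year 2010: gap = -2.4 × (9.64 - 5.14) = -10.8%, loss ≈ 11658 × 10.8/100 ≈ 1259.
Total lost output = 350 + 520 + 1111 + 1259 = 3240 billion.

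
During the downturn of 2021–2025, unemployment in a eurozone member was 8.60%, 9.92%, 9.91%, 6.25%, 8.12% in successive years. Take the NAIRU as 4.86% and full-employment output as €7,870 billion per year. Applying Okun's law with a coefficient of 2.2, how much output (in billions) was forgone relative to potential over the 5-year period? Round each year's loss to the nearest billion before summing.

Year 2021: gap = -2.2 × (8.6 - 4.86) = -8.228%, loss ≈ 7870 × 8.228/100 ≈ 648.
Year 2022: gap = -2.2 × (9.92 - 4.86) = -11.132%, loss ≈ 7870 × 11.132/100 ≈ 876.
Year 2023: gap = -2.2 × (9.91 - 4.86) = -11.11%, loss ≈ 7870 × 11.11/100 ≈ 874.
Year 2024: gap = -2.2 × (6.25 - 4.86) = -3.058%, loss ≈ 7870 × 3.058/100 ≈ 241.
Year 2025: gap = -2.2 × (8.12 - 4.86) = -7.172%, loss ≈ 7870 × 7.172/100 ≈ 564.
Total lost output = 648 + 876 + 874 + 241 + 564 = 3203 billion.

€3,203 billion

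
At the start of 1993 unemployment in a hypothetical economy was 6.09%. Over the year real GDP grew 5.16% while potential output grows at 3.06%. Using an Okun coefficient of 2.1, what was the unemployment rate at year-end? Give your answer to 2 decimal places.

5.09%

Growth-rate Okun's law: g_Y = g_Y* - β × Δu, so Δu = (g_Y* - g_Y)/β.
Δu = (3.06 - 5.16)/2.1 = -2.1/2.1 = -1.00 percentage point.
Year-end unemployment = 6.09 - 1 = 5.09%.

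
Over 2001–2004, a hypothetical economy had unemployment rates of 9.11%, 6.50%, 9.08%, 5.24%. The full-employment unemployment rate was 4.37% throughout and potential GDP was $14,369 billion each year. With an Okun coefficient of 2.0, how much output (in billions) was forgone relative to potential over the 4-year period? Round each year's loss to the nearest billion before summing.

Year 2001: gap = -2.0 × (9.11 - 4.37) = -9.48%, loss ≈ 14369 × 9.48/100 ≈ 1362.
Year 2002: gap = -2.0 × (6.5 - 4.37) = -4.26%, loss ≈ 14369 × 4.26/100 ≈ 612.
Year 2003: gap = -2.0 × (9.08 - 4.37) = -9.42%, loss ≈ 14369 × 9.42/100 ≈ 1354.
Year 2004: gap = -2.0 × (5.24 - 4.37) = -1.74%, loss ≈ 14369 × 1.74/100 ≈ 250.
Total lost output = 1362 + 612 + 1354 + 250 = 3578 billion.

$3,578 billion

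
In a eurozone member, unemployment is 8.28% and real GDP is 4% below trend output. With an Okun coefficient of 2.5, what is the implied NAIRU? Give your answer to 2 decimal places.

6.68%

From Okun's law, u - u* = -(output gap)/β = -(-4)/2.5 = 1.6 points.
So u* = 8.28 - 1.6 = 6.68%.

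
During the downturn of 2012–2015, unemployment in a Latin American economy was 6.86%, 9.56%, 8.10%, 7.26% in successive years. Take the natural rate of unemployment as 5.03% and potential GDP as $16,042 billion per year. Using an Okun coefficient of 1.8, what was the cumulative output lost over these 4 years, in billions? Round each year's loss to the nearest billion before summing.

Year 2012: gap = -1.8 × (6.86 - 5.03) = -3.294%, loss ≈ 16042 × 3.294/100 ≈ 528.
Year 2013: gap = -1.8 × (9.56 - 5.03) = -8.154%, loss ≈ 16042 × 8.154/100 ≈ 1308.
Year 2014: gap = -1.8 × (8.1 - 5.03) = -5.526%, loss ≈ 16042 × 5.526/100 ≈ 886.
Year 2015: gap = -1.8 × (7.26 - 5.03) = -4.014%, loss ≈ 16042 × 4.014/100 ≈ 644.
Total lost output = 528 + 1308 + 886 + 644 = 3366 billion.

$3,366 billion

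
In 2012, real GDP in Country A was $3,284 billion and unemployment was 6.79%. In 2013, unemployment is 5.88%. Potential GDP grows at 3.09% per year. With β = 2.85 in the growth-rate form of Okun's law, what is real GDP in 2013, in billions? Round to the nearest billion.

Δu = 5.88 - 6.79 = -0.91 points.
Okun's law (growth form): g_Y = g_Y* - β × Δu = 3.09 - 2.85 × (-0.91) = 3.09 + 2.5935 = 5.6835%.
Real GDP in the next year = 3284 × (1 + 5.6835/100) = 3284 × 1.056835 ≈ 3471 billion.

$3,471 billion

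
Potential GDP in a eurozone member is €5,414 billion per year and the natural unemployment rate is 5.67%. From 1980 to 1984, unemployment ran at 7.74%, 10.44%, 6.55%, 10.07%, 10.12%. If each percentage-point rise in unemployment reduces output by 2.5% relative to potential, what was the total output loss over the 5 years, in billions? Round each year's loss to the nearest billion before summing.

€2,243 billion

Year 1980: gap = -2.5 × (7.74 - 5.67) = -5.175%, loss ≈ 5414 × 5.175/100 ≈ 280.
Year 1981: gap = -2.5 × (10.44 - 5.67) = -11.925%, loss ≈ 5414 × 11.925/100 ≈ 646.
Year 1982: gap = -2.5 × (6.55 - 5.67) = -2.2%, loss ≈ 5414 × 2.2/100 ≈ 119.
Year 1983: gap = -2.5 × (10.07 - 5.67) = -11%, loss ≈ 5414 × 11/100 ≈ 596.
Year 1984: gap = -2.5 × (10.12 - 5.67) = -11.125%, loss ≈ 5414 × 11.125/100 ≈ 602.
Total lost output = 280 + 646 + 119 + 596 + 602 = 2243 billion.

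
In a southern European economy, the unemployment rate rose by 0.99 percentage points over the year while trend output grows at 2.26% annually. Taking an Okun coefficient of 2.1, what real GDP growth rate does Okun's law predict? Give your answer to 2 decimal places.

Growth-rate Okun's law: g_Y = g_Y* - β × Δu.
g_Y = 2.26 - 2.1 × (0.99) = 2.26 - 2.079 = 0.181%, i.e. 0.18% to 2 d.p.

0.18%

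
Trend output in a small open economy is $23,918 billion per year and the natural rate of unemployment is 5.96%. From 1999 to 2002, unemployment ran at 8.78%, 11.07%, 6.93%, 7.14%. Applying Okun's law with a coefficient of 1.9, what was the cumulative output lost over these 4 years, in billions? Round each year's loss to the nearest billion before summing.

$4,581 billion

Year 1999: gap = -1.9 × (8.78 - 5.96) = -5.358%, loss ≈ 23918 × 5.358/100 ≈ 1282.
Year 2000: gap = -1.9 × (11.07 - 5.96) = -9.709%, loss ≈ 23918 × 9.709/100 ≈ 2322.
Year 2001: gap = -1.9 × (6.93 - 5.96) = -1.843%, loss ≈ 23918 × 1.843/100 ≈ 441.
Year 2002: gap = -1.9 × (7.14 - 5.96) = -2.242%, loss ≈ 23918 × 2.242/100 ≈ 536.
Total lost output = 1282 + 2322 + 441 + 536 = 4581 billion.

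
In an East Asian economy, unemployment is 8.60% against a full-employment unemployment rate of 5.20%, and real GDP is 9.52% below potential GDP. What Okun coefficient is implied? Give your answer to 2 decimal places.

Okun's law: output gap = -β × (u - u*).
-9.52 = -β × (8.6 - 5.2) = -β × 3.4, so β = 9.52/3.4 = 2.80.

β ≈ 2.80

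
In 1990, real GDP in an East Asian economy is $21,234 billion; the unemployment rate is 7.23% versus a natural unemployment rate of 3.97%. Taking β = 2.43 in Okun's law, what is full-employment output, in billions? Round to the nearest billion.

Unemployment gap = 7.23 - 3.97 = 3.26 points, so output gap = -2.43 × 3.26 = -7.9218%.
Since Y = Y* × (1 + gap/100), Y* = 21234/0.920782 ≈ 23061 billion.

$23,061 billion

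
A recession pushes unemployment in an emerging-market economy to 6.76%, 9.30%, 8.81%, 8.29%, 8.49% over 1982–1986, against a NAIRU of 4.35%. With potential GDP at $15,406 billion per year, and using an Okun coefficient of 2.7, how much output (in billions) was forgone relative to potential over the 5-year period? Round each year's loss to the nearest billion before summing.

Year 1982: gap = -2.7 × (6.76 - 4.35) = -6.507%, loss ≈ 15406 × 6.507/100 ≈ 1002.
Year 1983: gap = -2.7 × (9.3 - 4.35) = -13.365%, loss ≈ 15406 × 13.365/100 ≈ 2059.
Year 1984: gap = -2.7 × (8.81 - 4.35) = -12.042%, loss ≈ 15406 × 12.042/100 ≈ 1855.
Year 1985: gap = -2.7 × (8.29 - 4.35) = -10.638%, loss ≈ 15406 × 10.638/100 ≈ 1639.
Year 1986: gap = -2.7 × (8.49 - 4.35) = -11.178%, loss ≈ 15406 × 11.178/100 ≈ 1722.
Total lost output = 1002 + 2059 + 1855 + 1639 + 1722 = 8277 billion.

$8,277 billion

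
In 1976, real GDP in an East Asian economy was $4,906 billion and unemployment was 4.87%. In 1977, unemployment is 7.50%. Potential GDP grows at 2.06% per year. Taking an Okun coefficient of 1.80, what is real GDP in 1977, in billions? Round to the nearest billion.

Δu = 7.5 - 4.87 = 2.63 points.
Okun's law (growth form): g_Y = g_Y* - β × Δu = 2.06 - 1.80 × (2.63) = 2.06 - 4.734 = -2.674%.
Real GDP in the next year = 4906 × (1 - 2.674/100) = 4906 × 0.97326 ≈ 4775 billion.

$4,775 billion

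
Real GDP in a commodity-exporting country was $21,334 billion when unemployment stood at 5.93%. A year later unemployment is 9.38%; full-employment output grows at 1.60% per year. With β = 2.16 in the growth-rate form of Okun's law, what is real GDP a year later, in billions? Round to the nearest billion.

$20,086 billion

Δu = 9.38 - 5.93 = 3.45 points.
Okun's law (growth form): g_Y = g_Y* - β × Δu = 1.60 - 2.16 × (3.45) = 1.6 - 7.452 = -5.852%.
Real GDP in the next year = 21334 × (1 - 5.852/100) = 21334 × 0.94148 ≈ 20086 billion.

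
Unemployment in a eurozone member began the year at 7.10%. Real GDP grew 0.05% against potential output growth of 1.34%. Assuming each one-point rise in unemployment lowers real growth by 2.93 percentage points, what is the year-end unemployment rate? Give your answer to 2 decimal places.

Growth-rate Okun's law: g_Y = g_Y* - β × Δu, so Δu = (g_Y* - g_Y)/β.
Δu = (1.34 - 0.05)/2.93 = 1.29/2.93 = 0.44 percentage points.
Year-end unemployment = 7.1 + 0.44 = 7.54%.

7.54%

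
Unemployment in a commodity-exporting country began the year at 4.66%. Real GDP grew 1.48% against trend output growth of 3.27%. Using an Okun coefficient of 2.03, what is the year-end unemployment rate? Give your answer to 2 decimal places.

Growth-rate Okun's law: g_Y = g_Y* - β × Δu, so Δu = (g_Y* - g_Y)/β.
Δu = (3.27 - 1.48)/2.03 = 1.79/2.03 = 0.88 percentage points.
Year-end unemployment = 4.66 + 0.88 = 5.54%.

5.54%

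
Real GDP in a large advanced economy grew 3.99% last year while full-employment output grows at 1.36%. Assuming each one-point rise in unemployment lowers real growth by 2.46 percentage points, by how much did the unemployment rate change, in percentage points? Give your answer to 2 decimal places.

-1.07 percentage points

Growth-rate Okun's law: g_Y = g_Y* - β × Δu, so Δu = (g_Y* - g_Y)/β.
Δu = (1.36 - 3.99)/2.46 = -2.63/2.46 = -1.07 percentage points.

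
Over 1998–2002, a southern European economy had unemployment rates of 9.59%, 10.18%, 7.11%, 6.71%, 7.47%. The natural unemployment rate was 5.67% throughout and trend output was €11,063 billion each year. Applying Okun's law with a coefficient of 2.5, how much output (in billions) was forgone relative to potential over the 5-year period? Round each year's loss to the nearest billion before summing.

€3,515 billion

Year 1998: gap = -2.5 × (9.59 - 5.67) = -9.8%, loss ≈ 11063 × 9.8/100 ≈ 1084.
Year 1999: gap = -2.5 × (10.18 - 5.67) = -11.275%, loss ≈ 11063 × 11.275/100 ≈ 1247.
Year 2000: gap = -2.5 × (7.11 - 5.67) = -3.6%, loss ≈ 11063 × 3.6/100 ≈ 398.
Year 2001: gap = -2.5 × (6.71 - 5.67) = -2.6%, loss ≈ 11063 × 2.6/100 ≈ 288.
Year 2002: gap = -2.5 × (7.47 - 5.67) = -4.5%, loss ≈ 11063 × 4.5/100 ≈ 498.
Total lost output = 1084 + 1247 + 398 + 288 + 498 = 3515 billion.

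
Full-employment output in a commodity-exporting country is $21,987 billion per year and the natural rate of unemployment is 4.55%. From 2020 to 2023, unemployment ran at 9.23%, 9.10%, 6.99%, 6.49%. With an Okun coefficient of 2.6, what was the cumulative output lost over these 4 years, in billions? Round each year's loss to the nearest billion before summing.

Year 2020: gap = -2.6 × (9.23 - 4.55) = -12.168%, loss ≈ 21987 × 12.168/100 ≈ 2675.
Year 2021: gap = -2.6 × (9.1 - 4.55) = -11.83%, loss ≈ 21987 × 11.83/100 ≈ 2601.
Year 2022: gap = -2.6 × (6.99 - 4.55) = -6.344%, loss ≈ 21987 × 6.344/100 ≈ 1395.
Year 2023: gap = -2.6 × (6.49 - 4.55) = -5.044%, loss ≈ 21987 × 5.044/100 ≈ 1109.
Total lost output = 2675 + 2601 + 1395 + 1109 = 7780 billion.

$7,780 billion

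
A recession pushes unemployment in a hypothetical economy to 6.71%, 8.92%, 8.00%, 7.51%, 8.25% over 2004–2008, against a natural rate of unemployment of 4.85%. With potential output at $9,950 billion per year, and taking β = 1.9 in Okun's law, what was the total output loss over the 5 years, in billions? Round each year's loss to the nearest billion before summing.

Year 2004: gap = -1.9 × (6.71 - 4.85) = -3.534%, loss ≈ 9950 × 3.534/100 ≈ 352.
Year 2005: gap = -1.9 × (8.92 - 4.85) = -7.733%, loss ≈ 9950 × 7.733/100 ≈ 769.
Year 2006: gap = -1.9 × (8 - 4.85) = -5.985%, loss ≈ 9950 × 5.985/100 ≈ 596.
Year 2007: gap = -1.9 × (7.51 - 4.85) = -5.054%, loss ≈ 9950 × 5.054/100 ≈ 503.
Year 2008: gap = -1.9 × (8.25 - 4.85) = -6.46%, loss ≈ 9950 × 6.46/100 ≈ 643.
Total lost output = 352 + 769 + 596 + 503 + 643 = 2863 billion.

$2,863 billion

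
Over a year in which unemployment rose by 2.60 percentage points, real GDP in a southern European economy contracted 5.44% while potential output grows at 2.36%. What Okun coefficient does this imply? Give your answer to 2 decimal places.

β ≈ 3.00

Growth form: g_Y = g_Y* - β × Δu, so β = (g_Y* - g_Y)/Δu.
β = (2.36 + 5.44)/2.60 = 7.8/2.60 = 3.00.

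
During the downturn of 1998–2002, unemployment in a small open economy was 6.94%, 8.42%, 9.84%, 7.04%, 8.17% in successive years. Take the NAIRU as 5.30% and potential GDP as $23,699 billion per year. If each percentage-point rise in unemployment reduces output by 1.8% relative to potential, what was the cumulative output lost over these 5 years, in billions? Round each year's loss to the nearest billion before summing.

$5,934 billion

Year 1998: gap = -1.8 × (6.94 - 5.3) = -2.952%, loss ≈ 23699 × 2.952/100 ≈ 700.
Year 1999: gap = -1.8 × (8.42 - 5.3) = -5.616%, loss ≈ 23699 × 5.616/100 ≈ 1331.
Year 2000: gap = -1.8 × (9.84 - 5.3) = -8.172%, loss ≈ 23699 × 8.172/100 ≈ 1937.
Year 2001: gap = -1.8 × (7.04 - 5.3) = -3.132%, loss ≈ 23699 × 3.132/100 ≈ 742.
Year 2002: gap = -1.8 × (8.17 - 5.3) = -5.166%, loss ≈ 23699 × 5.166/100 ≈ 1224.
Total lost output = 700 + 1331 + 1937 + 742 + 1224 = 5934 billion.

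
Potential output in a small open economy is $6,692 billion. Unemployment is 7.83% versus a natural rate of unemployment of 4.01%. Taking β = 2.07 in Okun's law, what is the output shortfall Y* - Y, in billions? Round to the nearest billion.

$529 billion

Output gap = -2.07 × (7.83 - 4.01) = -2.07 × 3.82 = -7.9074%.
Actual GDP ≈ 6692 × 0.920926 ≈ 6163 billion, so the shortfall is 6692 - 6163 = 529 billion.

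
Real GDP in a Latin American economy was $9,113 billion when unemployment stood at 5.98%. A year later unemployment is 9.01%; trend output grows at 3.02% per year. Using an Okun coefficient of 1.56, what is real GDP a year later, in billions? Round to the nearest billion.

$8,957 billion

Δu = 9.01 - 5.98 = 3.03 points.
Okun's law (growth form): g_Y = g_Y* - β × Δu = 3.02 - 1.56 × (3.03) = 3.02 - 4.7268 = -1.7068%.
Real GDP in the next year = 9113 × (1 - 1.7068/100) = 9113 × 0.982932 ≈ 8957 billion.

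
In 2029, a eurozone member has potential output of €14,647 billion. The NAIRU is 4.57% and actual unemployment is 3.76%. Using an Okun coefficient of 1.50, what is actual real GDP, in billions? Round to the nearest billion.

€14,825 billion

Unemployment gap = 3.76 - 4.57 = -0.81 points, so the output gap is -1.5 × (-0.81) = 1.215%.
Actual GDP = 14647 × (1 + 1.215/100) = 14647 × 1.01215 ≈ 14825 billion.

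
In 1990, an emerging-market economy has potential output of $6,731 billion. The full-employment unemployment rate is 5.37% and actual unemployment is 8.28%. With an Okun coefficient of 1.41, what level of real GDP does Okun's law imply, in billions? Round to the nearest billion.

Unemployment gap = 8.28 - 5.37 = 2.91 points, so the output gap is -1.41 × 2.91 = -4.1031%.
Actual GDP = 6731 × (1 - 4.1031/100) = 6731 × 0.958969 ≈ 6455 billion.

$6,455 billion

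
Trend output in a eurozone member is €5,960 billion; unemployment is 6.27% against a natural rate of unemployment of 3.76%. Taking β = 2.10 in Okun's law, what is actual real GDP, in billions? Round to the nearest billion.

€5,646 billion

Unemployment gap = 6.27 - 3.76 = 2.51 points, so the output gap is -2.1 × 2.51 = -5.271%.
Actual GDP = 5960 × (1 - 5.271/100) = 5960 × 0.94729 ≈ 5646 billion.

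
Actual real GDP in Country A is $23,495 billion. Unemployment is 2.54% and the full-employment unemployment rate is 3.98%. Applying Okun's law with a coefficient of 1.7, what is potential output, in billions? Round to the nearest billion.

Unemployment gap = 2.54 - 3.98 = -1.44 points, so output gap = -1.7 × (-1.44) = 2.448%.
Since Y = Y* × (1 + gap/100), Y* = 23495/1.02448 ≈ 22934 billion.

$22,934 billion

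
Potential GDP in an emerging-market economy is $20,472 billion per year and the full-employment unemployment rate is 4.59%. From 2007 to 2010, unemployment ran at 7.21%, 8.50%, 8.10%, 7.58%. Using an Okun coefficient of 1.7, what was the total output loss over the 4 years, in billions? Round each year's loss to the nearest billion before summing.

Year 2007: gap = -1.7 × (7.21 - 4.59) = -4.454%, loss ≈ 20472 × 4.454/100 ≈ 912.
Year 2008: gap = -1.7 × (8.5 - 4.59) = -6.647%, loss ≈ 20472 × 6.647/100 ≈ 1361.
Year 2009: gap = -1.7 × (8.1 - 4.59) = -5.967%, loss ≈ 20472 × 5.967/100 ≈ 1222.
Year 2010: gap = -1.7 × (7.58 - 4.59) = -5.083%, loss ≈ 20472 × 5.083/100 ≈ 1041.
Total lost output = 912 + 1361 + 1222 + 1041 = 4536 billion.

$4,536 billion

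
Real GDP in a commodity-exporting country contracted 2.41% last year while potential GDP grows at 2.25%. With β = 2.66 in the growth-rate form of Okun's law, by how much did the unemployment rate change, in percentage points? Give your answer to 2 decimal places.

1.75 percentage points

Growth-rate Okun's law: g_Y = g_Y* - β × Δu, so Δu = (g_Y* - g_Y)/β.
Δu = (2.25 + 2.41)/2.66 = 4.66/2.66 = 1.75 percentage points.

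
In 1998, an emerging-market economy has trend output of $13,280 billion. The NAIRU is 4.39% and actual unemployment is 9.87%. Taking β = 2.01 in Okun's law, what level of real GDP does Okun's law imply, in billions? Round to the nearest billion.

$11,817 billion

Unemployment gap = 9.87 - 4.39 = 5.48 points, so the output gap is -2.01 × 5.48 = -11.0148%.
Actual GDP = 13280 × (1 - 11.0148/100) = 13280 × 0.889852 ≈ 11817 billion.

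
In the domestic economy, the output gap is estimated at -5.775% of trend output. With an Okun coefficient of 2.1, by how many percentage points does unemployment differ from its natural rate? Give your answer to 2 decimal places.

Okun's law: output gap = -β × (u - u*), so u - u* = -(output gap)/β.
u - u* = -(-5.775)/2.1 = 2.75 percentage points.

2.75 percentage points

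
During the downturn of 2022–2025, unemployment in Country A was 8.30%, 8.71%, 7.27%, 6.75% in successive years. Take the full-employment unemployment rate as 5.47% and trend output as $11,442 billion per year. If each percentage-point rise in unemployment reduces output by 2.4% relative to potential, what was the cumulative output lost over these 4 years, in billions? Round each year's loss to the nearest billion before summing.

Year 2022: gap = -2.4 × (8.3 - 5.47) = -6.792%, loss ≈ 11442 × 6.792/100 ≈ 777.
Year 2023: gap = -2.4 × (8.71 - 5.47) = -7.776%, loss ≈ 11442 × 7.776/100 ≈ 890.
Year 2024: gap = -2.4 × (7.27 - 5.47) = -4.32%, loss ≈ 11442 × 4.32/100 ≈ 494.
Year 2025: gap = -2.4 × (6.75 - 5.47) = -3.072%, loss ≈ 11442 × 3.072/100 ≈ 351.
Total lost output = 777 + 890 + 494 + 351 = 2512 billion.

$2,512 billion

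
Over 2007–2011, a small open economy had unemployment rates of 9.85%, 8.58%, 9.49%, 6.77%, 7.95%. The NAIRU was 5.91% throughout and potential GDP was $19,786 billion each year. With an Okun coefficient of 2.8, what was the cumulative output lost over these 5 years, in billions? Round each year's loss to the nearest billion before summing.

Year 2007: gap = -2.8 × (9.85 - 5.91) = -11.032%, loss ≈ 19786 × 11.032/100 ≈ 2183.
Year 2008: gap = -2.8 × (8.58 - 5.91) = -7.476%, loss ≈ 19786 × 7.476/100 ≈ 1479.
Year 2009: gap = -2.8 × (9.49 - 5.91) = -10.024%, loss ≈ 19786 × 10.024/100 ≈ 1983.
Year 2010: gap = -2.8 × (6.77 - 5.91) = -2.408%, loss ≈ 19786 × 2.408/100 ≈ 476.
Year 2011: gap = -2.8 × (7.95 - 5.91) = -5.712%, loss ≈ 19786 × 5.712/100 ≈ 1130.
Total lost output = 2183 + 1479 + 1983 + 476 + 1130 = 7251 billion.

$7,251 billion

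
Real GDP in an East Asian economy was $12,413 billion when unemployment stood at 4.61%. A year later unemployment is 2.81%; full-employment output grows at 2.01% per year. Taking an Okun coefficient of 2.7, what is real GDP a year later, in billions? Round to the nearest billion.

Δu = 2.81 - 4.61 = -1.8 points.
Okun's law (growth form): g_Y = g_Y* - β × Δu = 2.01 - 2.7 × (-1.80) = 2.01 + 4.86 = 6.87%.
Real GDP in the next year = 12413 × (1 + 6.87/100) = 12413 × 1.0687 ≈ 13266 billion.

$13,266 billion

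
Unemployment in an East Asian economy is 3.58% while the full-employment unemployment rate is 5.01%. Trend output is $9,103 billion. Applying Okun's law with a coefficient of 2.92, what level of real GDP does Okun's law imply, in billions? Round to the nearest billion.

$9,483 billion

Unemployment gap = 3.58 - 5.01 = -1.43 points, so the output gap is -2.92 × (-1.43) = 4.1756%.
Actual GDP = 9103 × (1 + 4.1756/100) = 9103 × 1.041756 ≈ 9483 billion.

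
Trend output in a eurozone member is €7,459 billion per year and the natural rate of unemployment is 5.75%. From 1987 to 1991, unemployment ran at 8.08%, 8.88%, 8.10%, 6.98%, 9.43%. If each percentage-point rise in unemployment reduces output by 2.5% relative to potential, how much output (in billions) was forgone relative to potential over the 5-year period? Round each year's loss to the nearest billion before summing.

Year 1987: gap = -2.5 × (8.08 - 5.75) = -5.825%, loss ≈ 7459 × 5.825/100 ≈ 434.
Year 1988: gap = -2.5 × (8.88 - 5.75) = -7.825%, loss ≈ 7459 × 7.825/100 ≈ 584.
Year 1989: gap = -2.5 × (8.1 - 5.75) = -5.875%, loss ≈ 7459 × 5.875/100 ≈ 438.
Year 1990: gap = -2.5 × (6.98 - 5.75) = -3.075%, loss ≈ 7459 × 3.075/100 ≈ 229.
Year 1991: gap = -2.5 × (9.43 - 5.75) = -9.2%, loss ≈ 7459 × 9.2/100 ≈ 686.
Total lost output = 434 + 584 + 438 + 229 + 686 = 2371 billion.

€2,371 billion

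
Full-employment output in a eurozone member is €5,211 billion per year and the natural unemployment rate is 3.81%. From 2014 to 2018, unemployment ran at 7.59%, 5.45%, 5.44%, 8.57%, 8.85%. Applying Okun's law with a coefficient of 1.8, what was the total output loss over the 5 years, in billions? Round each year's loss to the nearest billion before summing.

€1,581 billion

Year 2014: gap = -1.8 × (7.59 - 3.81) = -6.804%, loss ≈ 5211 × 6.804/100 ≈ 355.
Year 2015: gap = -1.8 × (5.45 - 3.81) = -2.952%, loss ≈ 5211 × 2.952/100 ≈ 154.
Year 2016: gap = -1.8 × (5.44 - 3.81) = -2.934%, loss ≈ 5211 × 2.934/100 ≈ 153.
Year 2017: gap = -1.8 × (8.57 - 3.81) = -8.568%, loss ≈ 5211 × 8.568/100 ≈ 446.
Year 2018: gap = -1.8 × (8.85 - 3.81) = -9.072%, loss ≈ 5211 × 9.072/100 ≈ 473.
Total lost output = 355 + 154 + 153 + 446 + 473 = 1581 billion.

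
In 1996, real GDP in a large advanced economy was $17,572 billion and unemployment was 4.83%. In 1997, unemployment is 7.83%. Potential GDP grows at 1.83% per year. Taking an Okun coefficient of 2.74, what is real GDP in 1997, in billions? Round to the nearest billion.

$16,449 billion

Δu = 7.83 - 4.83 = 3 points.
Okun's law (growth form): g_Y = g_Y* - β × Δu = 1.83 - 2.74 × (3.00) = 1.83 - 8.22 = -6.39%.
Real GDP in the next year = 17572 × (1 - 6.39/100) = 17572 × 0.9361 ≈ 16449 billion.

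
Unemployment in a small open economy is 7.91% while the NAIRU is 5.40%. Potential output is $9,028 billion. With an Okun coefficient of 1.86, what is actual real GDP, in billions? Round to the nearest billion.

Unemployment gap = 7.91 - 5.4 = 2.51 points, so the output gap is -1.86 × 2.51 = -4.6686%.
Actual GDP = 9028 × (1 - 4.6686/100) = 9028 × 0.953314 ≈ 8607 billion.

$8,607 billion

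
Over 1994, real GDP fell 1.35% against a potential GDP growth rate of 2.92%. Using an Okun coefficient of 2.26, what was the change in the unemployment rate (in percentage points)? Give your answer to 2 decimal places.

Growth-rate Okun's law: g_Y = g_Y* - β × Δu, so Δu = (g_Y* - g_Y)/β.
Δu = (2.92 + 1.35)/2.26 = 4.27/2.26 = 1.89 percentage points.

1.89 percentage points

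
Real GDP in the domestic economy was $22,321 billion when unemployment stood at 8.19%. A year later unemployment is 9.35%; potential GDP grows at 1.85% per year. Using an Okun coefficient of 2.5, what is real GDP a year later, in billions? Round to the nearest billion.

Δu = 9.35 - 8.19 = 1.16 points.
Okun's law (growth form): g_Y = g_Y* - β × Δu = 1.85 - 2.5 × (1.16) = 1.85 - 2.9 = -1.05%.
Real GDP in the next year = 22321 × (1 - 1.05/100) = 22321 × 0.9895 ≈ 22087 billion.

$22,087 billion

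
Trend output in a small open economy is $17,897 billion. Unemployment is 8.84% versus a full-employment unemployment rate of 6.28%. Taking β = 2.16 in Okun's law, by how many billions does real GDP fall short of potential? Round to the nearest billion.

Output gap = -2.16 × (8.84 - 6.28) = -2.16 × 2.56 = -5.5296%.
Actual GDP ≈ 17897 × 0.944704 ≈ 16907 billion, so the shortfall is 17897 - 16907 = 990 billion.

$990 billion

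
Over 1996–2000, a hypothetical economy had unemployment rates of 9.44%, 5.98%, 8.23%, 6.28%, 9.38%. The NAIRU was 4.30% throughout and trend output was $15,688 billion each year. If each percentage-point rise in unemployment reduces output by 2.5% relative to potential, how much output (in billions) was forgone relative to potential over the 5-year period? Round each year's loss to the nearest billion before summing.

$6,985 billion

Year 1996: gap = -2.5 × (9.44 - 4.3) = -12.85%, loss ≈ 15688 × 12.85/100 ≈ 2016.
Year 1997: gap = -2.5 × (5.98 - 4.3) = -4.2%, loss ≈ 15688 × 4.2/100 ≈ 659.
Year 1998: gap = -2.5 × (8.23 - 4.3) = -9.825%, loss ≈ 15688 × 9.825/100 ≈ 1541.
Year 1999: gap = -2.5 × (6.28 - 4.3) = -4.95%, loss ≈ 15688 × 4.95/100 ≈ 777.
Year 2000: gap = -2.5 × (9.38 - 4.3) = -12.7%, loss ≈ 15688 × 12.7/100 ≈ 1992.
Total lost output = 2016 + 659 + 1541 + 777 + 1992 = 6985 billion.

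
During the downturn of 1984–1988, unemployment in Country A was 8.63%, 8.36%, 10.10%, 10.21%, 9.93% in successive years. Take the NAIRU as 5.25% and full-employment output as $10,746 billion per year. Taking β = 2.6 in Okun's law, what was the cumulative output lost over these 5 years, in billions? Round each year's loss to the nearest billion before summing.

Year 1984: gap = -2.6 × (8.63 - 5.25) = -8.788%, loss ≈ 10746 × 8.788/100 ≈ 944.
Year 1985: gap = -2.6 × (8.36 - 5.25) = -8.086%, loss ≈ 10746 × 8.086/100 ≈ 869.
Year 1986: gap = -2.6 × (10.1 - 5.25) = -12.61%, loss ≈ 10746 × 12.61/100 ≈ 1355.
Year 1987: gap = -2.6 × (10.21 - 5.25) = -12.896%, loss ≈ 10746 × 12.896/100 ≈ 1386.
Year 1988: gap = -2.6 × (9.93 - 5.25) = -12.168%, loss ≈ 10746 × 12.168/100 ≈ 1308.
Total lost output = 944 + 869 + 1355 + 1386 + 1308 = 5862 billion.

$5,862 billion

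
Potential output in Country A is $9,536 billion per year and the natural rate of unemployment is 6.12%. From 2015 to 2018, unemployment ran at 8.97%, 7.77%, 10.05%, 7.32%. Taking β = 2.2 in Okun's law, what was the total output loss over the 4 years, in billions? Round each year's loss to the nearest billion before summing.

$2,020 billion

Year 2015: gap = -2.2 × (8.97 - 6.12) = -6.27%, loss ≈ 9536 × 6.27/100 ≈ 598.
Year 2016: gap = -2.2 × (7.77 - 6.12) = -3.63%, loss ≈ 9536 × 3.63/100 ≈ 346.
Year 2017: gap = -2.2 × (10.05 - 6.12) = -8.646%, loss ≈ 9536 × 8.646/100 ≈ 824.
Year 2018: gap = -2.2 × (7.32 - 6.12) = -2.64%, loss ≈ 9536 × 2.64/100 ≈ 252.
Total lost output = 598 + 346 + 824 + 252 = 2020 billion.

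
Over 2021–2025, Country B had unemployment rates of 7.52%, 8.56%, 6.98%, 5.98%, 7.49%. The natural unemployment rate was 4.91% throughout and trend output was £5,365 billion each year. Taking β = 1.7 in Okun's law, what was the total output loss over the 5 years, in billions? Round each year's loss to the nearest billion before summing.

£1,093 billion

Year 2021: gap = -1.7 × (7.52 - 4.91) = -4.437%, loss ≈ 5365 × 4.437/100 ≈ 238.
Year 2022: gap = -1.7 × (8.56 - 4.91) = -6.205%, loss ≈ 5365 × 6.205/100 ≈ 333.
Year 2023: gap = -1.7 × (6.98 - 4.91) = -3.519%, loss ≈ 5365 × 3.519/100 ≈ 189.
Year 2024: gap = -1.7 × (5.98 - 4.91) = -1.819%, loss ≈ 5365 × 1.819/100 ≈ 98.
Year 2025: gap = -1.7 × (7.49 - 4.91) = -4.386%, loss ≈ 5365 × 4.386/100 ≈ 235.
Total lost output = 238 + 333 + 189 + 98 + 235 = 1093 billion.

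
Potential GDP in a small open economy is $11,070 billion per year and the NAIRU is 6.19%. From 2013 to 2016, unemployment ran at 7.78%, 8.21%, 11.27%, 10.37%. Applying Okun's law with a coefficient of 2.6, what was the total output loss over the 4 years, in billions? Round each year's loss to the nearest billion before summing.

$3,704 billion

Year 2013: gap = -2.6 × (7.78 - 6.19) = -4.134%, loss ≈ 11070 × 4.134/100 ≈ 458.
Year 2014: gap = -2.6 × (8.21 - 6.19) = -5.252%, loss ≈ 11070 × 5.252/100 ≈ 581.
Year 2015: gap = -2.6 × (11.27 - 6.19) = -13.208%, loss ≈ 11070 × 13.208/100 ≈ 1462.
Year 2016: gap = -2.6 × (10.37 - 6.19) = -10.868%, loss ≈ 11070 × 10.868/100 ≈ 1203.
Total lost output = 458 + 581 + 1462 + 1203 = 3704 billion.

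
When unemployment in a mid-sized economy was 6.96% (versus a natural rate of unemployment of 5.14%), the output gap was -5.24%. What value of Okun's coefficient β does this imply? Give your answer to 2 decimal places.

β ≈ 2.88

Okun's law: output gap = -β × (u - u*).
-5.24 = -β × (6.96 - 5.14) = -β × 1.82, so β = 5.24/1.82 = 2.88.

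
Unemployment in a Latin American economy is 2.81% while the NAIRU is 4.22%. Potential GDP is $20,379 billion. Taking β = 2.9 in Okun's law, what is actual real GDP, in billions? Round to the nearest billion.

$21,212 billion

Unemployment gap = 2.81 - 4.22 = -1.41 points, so the output gap is -2.9 × (-1.41) = 4.089%.
Actual GDP = 20379 × (1 + 4.089/100) = 20379 × 1.04089 ≈ 21212 billion.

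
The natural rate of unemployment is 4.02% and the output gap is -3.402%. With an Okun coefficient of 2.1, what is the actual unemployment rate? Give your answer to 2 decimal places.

5.64%

From Okun's law, u - u* = -(output gap)/β = -(-3.402)/2.1 = 1.62 points.
So u = 4.02 + 1.62 = 5.64%.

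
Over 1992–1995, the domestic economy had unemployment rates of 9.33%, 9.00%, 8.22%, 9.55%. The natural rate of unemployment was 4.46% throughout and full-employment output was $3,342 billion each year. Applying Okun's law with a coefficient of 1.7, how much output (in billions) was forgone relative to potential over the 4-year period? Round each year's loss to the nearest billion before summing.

$1,038 billion

Year 1992: gap = -1.7 × (9.33 - 4.46) = -8.279%, loss ≈ 3342 × 8.279/100 ≈ 277.
Year 1993: gap = -1.7 × (9 - 4.46) = -7.718%, loss ≈ 3342 × 7.718/100 ≈ 258.
Year 1994: gap = -1.7 × (8.22 - 4.46) = -6.392%, loss ≈ 3342 × 6.392/100 ≈ 214.
Year 1995: gap = -1.7 × (9.55 - 4.46) = -8.653%, loss ≈ 3342 × 8.653/100 ≈ 289.
Total lost output = 277 + 258 + 214 + 289 = 1038 billion.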